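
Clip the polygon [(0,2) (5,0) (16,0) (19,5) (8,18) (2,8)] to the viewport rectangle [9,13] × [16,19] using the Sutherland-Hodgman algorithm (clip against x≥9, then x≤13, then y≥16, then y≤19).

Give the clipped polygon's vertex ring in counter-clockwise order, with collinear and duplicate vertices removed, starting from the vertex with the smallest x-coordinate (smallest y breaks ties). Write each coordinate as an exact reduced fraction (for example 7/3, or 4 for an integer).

1. After x ≥ 9: [(9,0) (16,0) (19,5) (9,185/11)]
2. After x ≤ 13: [(9,0) (13,0) (13,133/11) (9,185/11)]
3. After y ≥ 16: [(9,16) (126/13,16) (9,185/11)]
4. After y ≤ 19: [(9,16) (126/13,16) (9,185/11)]
5. Canonical ring: [(9,16) (126/13,16) (9,185/11)]

Clipped polygon: [(9,16) (126/13,16) (9,185/11)]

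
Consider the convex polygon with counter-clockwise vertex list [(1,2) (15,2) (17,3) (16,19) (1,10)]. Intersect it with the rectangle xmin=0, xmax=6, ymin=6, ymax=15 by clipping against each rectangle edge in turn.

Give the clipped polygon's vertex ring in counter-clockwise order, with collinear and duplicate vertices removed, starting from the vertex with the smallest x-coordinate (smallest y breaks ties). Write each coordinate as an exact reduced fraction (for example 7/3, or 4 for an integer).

1. After x ≥ 0: [(1,2) (15,2) (17,3) (16,19) (1,10)]
2. After x ≤ 6: [(1,2) (6,2) (6,13) (1,10)]
3. After y ≥ 6: [(1,6) (6,6) (6,13) (1,10)]
4. After y ≤ 15: [(1,6) (6,6) (6,13) (1,10)]
5. Canonical ring: [(1,6) (6,6) (6,13) (1,10)]

Clipped polygon: [(1,6) (6,6) (6,13) (1,10)]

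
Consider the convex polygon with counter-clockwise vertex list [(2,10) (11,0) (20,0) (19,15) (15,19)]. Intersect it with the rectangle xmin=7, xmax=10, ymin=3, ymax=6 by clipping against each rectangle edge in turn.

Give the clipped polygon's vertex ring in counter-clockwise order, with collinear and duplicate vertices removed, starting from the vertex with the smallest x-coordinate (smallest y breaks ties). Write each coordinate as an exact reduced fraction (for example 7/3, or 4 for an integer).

Clipped polygon: [(7,40/9) (83/10,3) (10,3) (10,6) (7,6)]

1. After x ≥ 7: [(7,175/13) (7,40/9) (11,0) (20,0) (19,15) (15,19)]
2. After x ≤ 10: [(10,202/13) (7,175/13) (7,40/9) (10,10/9)]
3. After y ≥ 3: [(10,3) (10,202/13) (7,175/13) (7,40/9) (83/10,3)]
4. After y ≤ 6: [(10,3) (10,6) (7,6) (7,40/9) (83/10,3)]
5. Canonical ring: [(7,40/9) (83/10,3) (10,3) (10,6) (7,6)]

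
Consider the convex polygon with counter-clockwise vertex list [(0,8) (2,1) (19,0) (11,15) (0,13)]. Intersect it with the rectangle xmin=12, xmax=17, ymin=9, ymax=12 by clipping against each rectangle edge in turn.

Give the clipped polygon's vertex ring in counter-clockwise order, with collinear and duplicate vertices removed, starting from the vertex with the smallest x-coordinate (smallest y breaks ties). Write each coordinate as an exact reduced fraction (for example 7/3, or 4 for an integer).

1. After x ≥ 12: [(12,7/17) (19,0) (12,105/8)]
2. After x ≤ 17: [(12,7/17) (17,2/17) (17,15/4) (12,105/8)]
3. After y ≥ 9: [(12,9) (71/5,9) (12,105/8)]
4. After y ≤ 12: [(12,12) (12,9) (71/5,9) (63/5,12)]
5. Canonical ring: [(12,9) (71/5,9) (63/5,12) (12,12)]

Clipped polygon: [(12,9) (71/5,9) (63/5,12) (12,12)]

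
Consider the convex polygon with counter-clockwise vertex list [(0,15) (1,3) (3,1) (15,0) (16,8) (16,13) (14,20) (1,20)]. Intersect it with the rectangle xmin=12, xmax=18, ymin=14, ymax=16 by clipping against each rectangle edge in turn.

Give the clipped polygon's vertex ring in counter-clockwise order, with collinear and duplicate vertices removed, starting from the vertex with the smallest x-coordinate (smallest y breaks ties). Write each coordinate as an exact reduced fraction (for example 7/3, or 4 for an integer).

Clipped polygon: [(12,14) (110/7,14) (106/7,16) (12,16)]

1. After x ≥ 12: [(12,1/4) (15,0) (16,8) (16,13) (14,20) (12,20)]
2. After x ≤ 18: [(12,1/4) (15,0) (16,8) (16,13) (14,20) (12,20)]
3. After y ≥ 14: [(12,14) (110/7,14) (14,20) (12,20)]
4. After y ≤ 16: [(12,16) (12,14) (110/7,14) (106/7,16)]
5. Canonical ring: [(12,14) (110/7,14) (106/7,16) (12,16)]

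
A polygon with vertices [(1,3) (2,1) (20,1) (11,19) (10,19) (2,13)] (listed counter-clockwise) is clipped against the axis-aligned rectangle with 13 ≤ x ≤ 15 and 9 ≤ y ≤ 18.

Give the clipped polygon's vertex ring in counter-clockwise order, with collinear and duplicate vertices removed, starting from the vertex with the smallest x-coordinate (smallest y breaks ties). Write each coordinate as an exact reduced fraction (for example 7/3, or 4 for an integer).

1. After x ≥ 13: [(13,1) (20,1) (13,15)]
2. After x ≤ 15: [(13,1) (15,1) (15,11) (13,15)]
3. After y ≥ 9: [(13,9) (15,9) (15,11) (13,15)]
4. After y ≤ 18: [(13,9) (15,9) (15,11) (13,15)]
5. Canonical ring: [(13,9) (15,9) (15,11) (13,15)]

Clipped polygon: [(13,9) (15,9) (15,11) (13,15)]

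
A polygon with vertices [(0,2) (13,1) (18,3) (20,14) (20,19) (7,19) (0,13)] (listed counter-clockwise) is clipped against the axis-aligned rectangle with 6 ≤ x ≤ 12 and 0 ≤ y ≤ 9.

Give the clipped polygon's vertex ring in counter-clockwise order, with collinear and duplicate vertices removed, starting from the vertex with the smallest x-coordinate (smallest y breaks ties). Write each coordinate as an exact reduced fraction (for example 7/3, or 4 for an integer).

1. After x ≥ 6: [(6,20/13) (13,1) (18,3) (20,14) (20,19) (7,19) (6,127/7)]
2. After x ≤ 12: [(6,20/13) (12,14/13) (12,19) (7,19) (6,127/7)]
3. After y ≥ 0: [(6,20/13) (12,14/13) (12,19) (7,19) (6,127/7)]
4. After y ≤ 9: [(6,9) (6,20/13) (12,14/13) (12,9)]
5. Canonical ring: [(6,20/13) (12,14/13) (12,9) (6,9)]

Clipped polygon: [(6,20/13) (12,14/13) (12,9) (6,9)]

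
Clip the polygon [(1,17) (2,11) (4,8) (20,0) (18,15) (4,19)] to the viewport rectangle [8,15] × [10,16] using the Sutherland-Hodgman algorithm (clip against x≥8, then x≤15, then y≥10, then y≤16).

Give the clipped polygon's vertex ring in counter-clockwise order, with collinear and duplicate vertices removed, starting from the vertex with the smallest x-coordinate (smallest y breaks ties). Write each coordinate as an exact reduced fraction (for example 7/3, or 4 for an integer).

1. After x ≥ 8: [(8,6) (20,0) (18,15) (8,125/7)]
2. After x ≤ 15: [(8,6) (15,5/2) (15,111/7) (8,125/7)]
3. After y ≥ 10: [(8,10) (15,10) (15,111/7) (8,125/7)]
4. After y ≤ 16: [(8,16) (8,10) (15,10) (15,111/7) (29/2,16)]
5. Canonical ring: [(8,10) (15,10) (15,111/7) (29/2,16) (8,16)]

Clipped polygon: [(8,10) (15,10) (15,111/7) (29/2,16) (8,16)]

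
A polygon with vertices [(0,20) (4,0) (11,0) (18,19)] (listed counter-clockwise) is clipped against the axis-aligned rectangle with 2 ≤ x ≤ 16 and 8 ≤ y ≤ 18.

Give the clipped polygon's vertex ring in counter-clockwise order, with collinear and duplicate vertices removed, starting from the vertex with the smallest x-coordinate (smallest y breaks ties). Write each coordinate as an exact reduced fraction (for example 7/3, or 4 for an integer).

Clipped polygon: [(2,10) (12/5,8) (265/19,8) (16,95/7) (16,18) (2,18)]

1. After x ≥ 2: [(2,179/9) (2,10) (4,0) (11,0) (18,19)]
2. After x ≤ 16: [(16,172/9) (2,179/9) (2,10) (4,0) (11,0) (16,95/7)]
3. After y ≥ 8: [(16,172/9) (2,179/9) (2,10) (12/5,8) (265/19,8) (16,95/7)]
4. After y ≤ 18: [(16,18) (2,18) (2,10) (12/5,8) (265/19,8) (16,95/7)]
5. Canonical ring: [(2,10) (12/5,8) (265/19,8) (16,95/7) (16,18) (2,18)]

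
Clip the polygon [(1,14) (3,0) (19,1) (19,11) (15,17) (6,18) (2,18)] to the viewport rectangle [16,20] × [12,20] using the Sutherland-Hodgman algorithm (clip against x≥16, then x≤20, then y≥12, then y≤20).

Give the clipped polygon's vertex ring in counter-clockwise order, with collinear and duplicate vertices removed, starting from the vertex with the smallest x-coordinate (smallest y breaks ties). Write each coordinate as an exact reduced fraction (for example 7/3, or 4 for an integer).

1. After x ≥ 16: [(16,13/16) (19,1) (19,11) (16,31/2)]
2. After x ≤ 20: [(16,13/16) (19,1) (19,11) (16,31/2)]
3. After y ≥ 12: [(16,12) (55/3,12) (16,31/2)]
4. After y ≤ 20: [(16,12) (55/3,12) (16,31/2)]
5. Canonical ring: [(16,12) (55/3,12) (16,31/2)]

Clipped polygon: [(16,12) (55/3,12) (16,31/2)]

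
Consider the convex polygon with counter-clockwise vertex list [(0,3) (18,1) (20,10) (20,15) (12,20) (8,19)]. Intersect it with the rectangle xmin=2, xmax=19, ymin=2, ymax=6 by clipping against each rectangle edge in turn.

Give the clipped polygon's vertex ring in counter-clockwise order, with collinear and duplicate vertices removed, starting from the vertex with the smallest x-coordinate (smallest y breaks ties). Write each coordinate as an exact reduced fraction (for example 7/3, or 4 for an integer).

Clipped polygon: [(2,25/9) (9,2) (164/9,2) (19,11/2) (19,6) (2,6)]

1. After x ≥ 2: [(2,7) (2,25/9) (18,1) (20,10) (20,15) (12,20) (8,19)]
2. After x ≤ 19: [(2,7) (2,25/9) (18,1) (19,11/2) (19,125/8) (12,20) (8,19)]
3. After y ≥ 2: [(2,7) (2,25/9) (9,2) (164/9,2) (19,11/2) (19,125/8) (12,20) (8,19)]
4. After y ≤ 6: [(2,6) (2,25/9) (9,2) (164/9,2) (19,11/2) (19,6)]
5. Canonical ring: [(2,25/9) (9,2) (164/9,2) (19,11/2) (19,6) (2,6)]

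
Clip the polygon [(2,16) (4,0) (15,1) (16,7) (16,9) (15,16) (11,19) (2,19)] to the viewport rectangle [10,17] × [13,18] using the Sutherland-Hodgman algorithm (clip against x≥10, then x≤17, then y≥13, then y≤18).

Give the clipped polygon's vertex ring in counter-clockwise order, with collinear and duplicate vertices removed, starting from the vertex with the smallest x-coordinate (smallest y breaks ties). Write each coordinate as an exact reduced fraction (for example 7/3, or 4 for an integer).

Clipped polygon: [(10,13) (108/7,13) (15,16) (37/3,18) (10,18)]

1. After x ≥ 10: [(10,6/11) (15,1) (16,7) (16,9) (15,16) (11,19) (10,19)]
2. After x ≤ 17: [(10,6/11) (15,1) (16,7) (16,9) (15,16) (11,19) (10,19)]
3. After y ≥ 13: [(10,13) (108/7,13) (15,16) (11,19) (10,19)]
4. After y ≤ 18: [(10,18) (10,13) (108/7,13) (15,16) (37/3,18)]
5. Canonical ring: [(10,13) (108/7,13) (15,16) (37/3,18) (10,18)]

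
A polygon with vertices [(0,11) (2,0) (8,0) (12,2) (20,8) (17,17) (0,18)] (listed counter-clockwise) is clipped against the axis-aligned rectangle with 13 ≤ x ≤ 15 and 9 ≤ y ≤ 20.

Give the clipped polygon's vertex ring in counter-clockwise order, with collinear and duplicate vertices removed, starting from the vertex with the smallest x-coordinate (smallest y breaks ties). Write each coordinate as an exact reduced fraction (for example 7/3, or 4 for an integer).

Clipped polygon: [(13,9) (15,9) (15,291/17) (13,293/17)]

1. After x ≥ 13: [(13,11/4) (20,8) (17,17) (13,293/17)]
2. After x ≤ 15: [(13,11/4) (15,17/4) (15,291/17) (13,293/17)]
3. After y ≥ 9: [(13,9) (15,9) (15,291/17) (13,293/17)]
4. After y ≤ 20: [(13,9) (15,9) (15,291/17) (13,293/17)]
5. Canonical ring: [(13,9) (15,9) (15,291/17) (13,293/17)]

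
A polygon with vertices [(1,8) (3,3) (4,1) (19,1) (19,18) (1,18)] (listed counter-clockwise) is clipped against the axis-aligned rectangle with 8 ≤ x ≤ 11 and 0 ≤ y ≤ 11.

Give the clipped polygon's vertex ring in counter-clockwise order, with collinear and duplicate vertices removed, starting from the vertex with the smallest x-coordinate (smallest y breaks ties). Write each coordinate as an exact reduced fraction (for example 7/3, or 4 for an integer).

1. After x ≥ 8: [(8,1) (19,1) (19,18) (8,18)]
2. After x ≤ 11: [(8,1) (11,1) (11,18) (8,18)]
3. After y ≥ 0: [(8,1) (11,1) (11,18) (8,18)]
4. After y ≤ 11: [(8,11) (8,1) (11,1) (11,11)]
5. Canonical ring: [(8,1) (11,1) (11,11) (8,11)]

Clipped polygon: [(8,1) (11,1) (11,11) (8,11)]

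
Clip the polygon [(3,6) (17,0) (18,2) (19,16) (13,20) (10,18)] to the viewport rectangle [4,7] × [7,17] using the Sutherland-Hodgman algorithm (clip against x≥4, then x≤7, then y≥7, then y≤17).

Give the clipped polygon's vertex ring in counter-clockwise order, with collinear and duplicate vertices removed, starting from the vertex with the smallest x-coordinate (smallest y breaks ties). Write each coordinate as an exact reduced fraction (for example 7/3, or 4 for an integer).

1. After x ≥ 4: [(4,54/7) (4,39/7) (17,0) (18,2) (19,16) (13,20) (10,18)]
2. After x ≤ 7: [(7,90/7) (4,54/7) (4,39/7) (7,30/7)]
3. After y ≥ 7: [(7,7) (7,90/7) (4,54/7) (4,7)]
4. After y ≤ 17: [(7,7) (7,90/7) (4,54/7) (4,7)]
5. Canonical ring: [(4,7) (7,7) (7,90/7) (4,54/7)]

Clipped polygon: [(4,7) (7,7) (7,90/7) (4,54/7)]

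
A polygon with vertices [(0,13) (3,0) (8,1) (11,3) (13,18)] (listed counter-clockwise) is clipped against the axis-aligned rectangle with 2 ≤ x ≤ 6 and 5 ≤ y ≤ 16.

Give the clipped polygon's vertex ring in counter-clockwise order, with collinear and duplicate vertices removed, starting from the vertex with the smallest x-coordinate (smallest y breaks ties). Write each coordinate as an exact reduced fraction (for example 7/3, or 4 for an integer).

Clipped polygon: [(2,5) (6,5) (6,199/13) (2,179/13)]

1. After x ≥ 2: [(2,179/13) (2,13/3) (3,0) (8,1) (11,3) (13,18)]
2. After x ≤ 6: [(6,199/13) (2,179/13) (2,13/3) (3,0) (6,3/5)]
3. After y ≥ 5: [(6,5) (6,199/13) (2,179/13) (2,5)]
4. After y ≤ 16: [(6,5) (6,199/13) (2,179/13) (2,5)]
5. Canonical ring: [(2,5) (6,5) (6,199/13) (2,179/13)]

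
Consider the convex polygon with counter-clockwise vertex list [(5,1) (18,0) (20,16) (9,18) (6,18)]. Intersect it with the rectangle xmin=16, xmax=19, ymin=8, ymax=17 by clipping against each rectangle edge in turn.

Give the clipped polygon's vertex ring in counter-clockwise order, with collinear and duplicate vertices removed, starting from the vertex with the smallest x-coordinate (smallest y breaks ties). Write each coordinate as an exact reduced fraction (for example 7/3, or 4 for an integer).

1. After x ≥ 16: [(16,2/13) (18,0) (20,16) (16,184/11)]
2. After x ≤ 19: [(16,2/13) (18,0) (19,8) (19,178/11) (16,184/11)]
3. After y ≥ 8: [(16,8) (19,8) (19,8) (19,178/11) (16,184/11)]
4. After y ≤ 17: [(16,8) (19,8) (19,8) (19,178/11) (16,184/11)]
5. Canonical ring: [(16,8) (19,8) (19,178/11) (16,184/11)]

Clipped polygon: [(16,8) (19,8) (19,178/11) (16,184/11)]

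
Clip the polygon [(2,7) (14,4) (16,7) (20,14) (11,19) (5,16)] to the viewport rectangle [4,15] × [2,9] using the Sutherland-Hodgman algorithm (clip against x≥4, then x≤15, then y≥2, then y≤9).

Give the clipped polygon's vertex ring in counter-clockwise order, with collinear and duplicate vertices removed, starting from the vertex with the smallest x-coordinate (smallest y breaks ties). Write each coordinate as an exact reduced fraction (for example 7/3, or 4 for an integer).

Clipped polygon: [(4,13/2) (14,4) (15,11/2) (15,9) (4,9)]

1. After x ≥ 4: [(4,13) (4,13/2) (14,4) (16,7) (20,14) (11,19) (5,16)]
2. After x ≤ 15: [(4,13) (4,13/2) (14,4) (15,11/2) (15,151/9) (11,19) (5,16)]
3. After y ≥ 2: [(4,13) (4,13/2) (14,4) (15,11/2) (15,151/9) (11,19) (5,16)]
4. After y ≤ 9: [(4,9) (4,13/2) (14,4) (15,11/2) (15,9)]
5. Canonical ring: [(4,13/2) (14,4) (15,11/2) (15,9) (4,9)]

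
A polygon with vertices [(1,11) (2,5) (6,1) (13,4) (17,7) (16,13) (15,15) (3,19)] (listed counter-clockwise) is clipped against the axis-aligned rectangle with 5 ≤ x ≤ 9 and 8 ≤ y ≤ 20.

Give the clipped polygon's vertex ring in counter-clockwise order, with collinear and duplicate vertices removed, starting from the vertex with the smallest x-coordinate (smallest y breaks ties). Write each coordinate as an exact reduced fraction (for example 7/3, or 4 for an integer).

Clipped polygon: [(5,8) (9,8) (9,17) (5,55/3)]

1. After x ≥ 5: [(5,2) (6,1) (13,4) (17,7) (16,13) (15,15) (5,55/3)]
2. After x ≤ 9: [(5,2) (6,1) (9,16/7) (9,17) (5,55/3)]
3. After y ≥ 8: [(5,8) (9,8) (9,17) (5,55/3)]
4. After y ≤ 20: [(5,8) (9,8) (9,17) (5,55/3)]
5. Canonical ring: [(5,8) (9,8) (9,17) (5,55/3)]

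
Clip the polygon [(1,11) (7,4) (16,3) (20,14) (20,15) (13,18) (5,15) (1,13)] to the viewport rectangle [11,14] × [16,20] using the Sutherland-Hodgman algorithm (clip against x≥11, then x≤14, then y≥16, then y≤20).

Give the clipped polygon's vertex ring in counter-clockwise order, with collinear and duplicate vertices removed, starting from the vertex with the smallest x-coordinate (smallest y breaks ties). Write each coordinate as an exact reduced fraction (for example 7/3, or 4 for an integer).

Clipped polygon: [(11,16) (14,16) (14,123/7) (13,18) (11,69/4)]

1. After x ≥ 11: [(11,32/9) (16,3) (20,14) (20,15) (13,18) (11,69/4)]
2. After x ≤ 14: [(11,32/9) (14,29/9) (14,123/7) (13,18) (11,69/4)]
3. After y ≥ 16: [(11,16) (14,16) (14,123/7) (13,18) (11,69/4)]
4. After y ≤ 20: [(11,16) (14,16) (14,123/7) (13,18) (11,69/4)]
5. Canonical ring: [(11,16) (14,16) (14,123/7) (13,18) (11,69/4)]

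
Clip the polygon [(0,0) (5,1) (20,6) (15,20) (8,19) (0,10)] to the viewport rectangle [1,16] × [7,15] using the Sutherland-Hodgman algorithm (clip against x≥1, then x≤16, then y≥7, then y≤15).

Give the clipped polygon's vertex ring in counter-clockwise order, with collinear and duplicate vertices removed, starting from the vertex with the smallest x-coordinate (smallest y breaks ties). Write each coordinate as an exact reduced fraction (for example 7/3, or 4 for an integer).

Clipped polygon: [(1,7) (16,7) (16,15) (40/9,15) (1,89/8)]

1. After x ≥ 1: [(1,1/5) (5,1) (20,6) (15,20) (8,19) (1,89/8)]
2. After x ≤ 16: [(1,1/5) (5,1) (16,14/3) (16,86/5) (15,20) (8,19) (1,89/8)]
3. After y ≥ 7: [(1,7) (16,7) (16,86/5) (15,20) (8,19) (1,89/8)]
4. After y ≤ 15: [(1,7) (16,7) (16,15) (40/9,15) (1,89/8)]
5. Canonical ring: [(1,7) (16,7) (16,15) (40/9,15) (1,89/8)]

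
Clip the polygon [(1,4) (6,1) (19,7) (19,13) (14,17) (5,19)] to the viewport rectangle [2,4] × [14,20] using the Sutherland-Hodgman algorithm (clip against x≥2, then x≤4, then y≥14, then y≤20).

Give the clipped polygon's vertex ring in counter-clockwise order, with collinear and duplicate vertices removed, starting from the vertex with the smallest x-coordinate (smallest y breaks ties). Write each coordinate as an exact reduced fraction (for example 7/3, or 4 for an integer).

Clipped polygon: [(11/3,14) (4,14) (4,61/4)]

1. After x ≥ 2: [(2,31/4) (2,17/5) (6,1) (19,7) (19,13) (14,17) (5,19)]
2. After x ≤ 4: [(4,61/4) (2,31/4) (2,17/5) (4,11/5)]
3. After y ≥ 14: [(4,14) (4,61/4) (11/3,14)]
4. After y ≤ 20: [(4,14) (4,61/4) (11/3,14)]
5. Canonical ring: [(11/3,14) (4,14) (4,61/4)]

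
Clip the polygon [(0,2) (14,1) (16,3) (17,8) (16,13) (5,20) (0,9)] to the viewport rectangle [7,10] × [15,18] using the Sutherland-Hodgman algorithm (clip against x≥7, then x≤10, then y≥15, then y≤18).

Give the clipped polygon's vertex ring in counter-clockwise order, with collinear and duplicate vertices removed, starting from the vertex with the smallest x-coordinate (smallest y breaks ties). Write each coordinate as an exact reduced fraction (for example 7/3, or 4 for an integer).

Clipped polygon: [(7,15) (10,15) (10,185/11) (57/7,18) (7,18)]

1. After x ≥ 7: [(7,3/2) (14,1) (16,3) (17,8) (16,13) (7,206/11)]
2. After x ≤ 10: [(7,3/2) (10,9/7) (10,185/11) (7,206/11)]
3. After y ≥ 15: [(7,15) (10,15) (10,185/11) (7,206/11)]
4. After y ≤ 18: [(7,18) (7,15) (10,15) (10,185/11) (57/7,18)]
5. Canonical ring: [(7,15) (10,15) (10,185/11) (57/7,18) (7,18)]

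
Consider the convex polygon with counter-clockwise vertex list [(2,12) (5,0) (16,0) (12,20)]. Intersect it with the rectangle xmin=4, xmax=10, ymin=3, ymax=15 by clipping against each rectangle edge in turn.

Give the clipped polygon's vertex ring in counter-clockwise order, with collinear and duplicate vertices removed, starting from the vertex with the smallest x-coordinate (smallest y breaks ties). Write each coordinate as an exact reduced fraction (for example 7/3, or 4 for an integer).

Clipped polygon: [(4,4) (17/4,3) (10,3) (10,15) (23/4,15) (4,68/5)]

1. After x ≥ 4: [(4,68/5) (4,4) (5,0) (16,0) (12,20)]
2. After x ≤ 10: [(10,92/5) (4,68/5) (4,4) (5,0) (10,0)]
3. After y ≥ 3: [(10,3) (10,92/5) (4,68/5) (4,4) (17/4,3)]
4. After y ≤ 15: [(10,3) (10,15) (23/4,15) (4,68/5) (4,4) (17/4,3)]
5. Canonical ring: [(4,4) (17/4,3) (10,3) (10,15) (23/4,15) (4,68/5)]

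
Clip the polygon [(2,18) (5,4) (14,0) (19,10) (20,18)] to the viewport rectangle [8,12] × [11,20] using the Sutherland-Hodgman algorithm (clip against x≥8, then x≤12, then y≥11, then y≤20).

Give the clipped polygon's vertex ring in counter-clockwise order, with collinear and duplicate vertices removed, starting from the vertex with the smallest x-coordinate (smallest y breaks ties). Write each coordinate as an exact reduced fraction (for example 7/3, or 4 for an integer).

Clipped polygon: [(8,11) (12,11) (12,18) (8,18)]

1. After x ≥ 8: [(8,18) (8,8/3) (14,0) (19,10) (20,18)]
2. After x ≤ 12: [(12,18) (8,18) (8,8/3) (12,8/9)]
3. After y ≥ 11: [(12,11) (12,18) (8,18) (8,11)]
4. After y ≤ 20: [(12,11) (12,18) (8,18) (8,11)]
5. Canonical ring: [(8,11) (12,11) (12,18) (8,18)]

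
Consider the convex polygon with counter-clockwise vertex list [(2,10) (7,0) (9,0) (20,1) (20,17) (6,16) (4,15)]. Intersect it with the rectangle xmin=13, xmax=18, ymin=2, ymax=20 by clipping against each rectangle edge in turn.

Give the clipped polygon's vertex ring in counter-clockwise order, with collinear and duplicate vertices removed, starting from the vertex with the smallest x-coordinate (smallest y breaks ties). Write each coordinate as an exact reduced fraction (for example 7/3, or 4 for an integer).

1. After x ≥ 13: [(13,4/11) (20,1) (20,17) (13,33/2)]
2. After x ≤ 18: [(13,4/11) (18,9/11) (18,118/7) (13,33/2)]
3. After y ≥ 2: [(13,2) (18,2) (18,118/7) (13,33/2)]
4. After y ≤ 20: [(13,2) (18,2) (18,118/7) (13,33/2)]
5. Canonical ring: [(13,2) (18,2) (18,118/7) (13,33/2)]

Clipped polygon: [(13,2) (18,2) (18,118/7) (13,33/2)]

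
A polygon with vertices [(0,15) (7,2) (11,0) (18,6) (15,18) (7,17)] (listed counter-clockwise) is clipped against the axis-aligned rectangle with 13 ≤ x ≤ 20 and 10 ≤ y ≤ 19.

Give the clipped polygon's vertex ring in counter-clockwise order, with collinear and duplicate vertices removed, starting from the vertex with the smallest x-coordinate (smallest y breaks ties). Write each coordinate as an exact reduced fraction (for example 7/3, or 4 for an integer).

Clipped polygon: [(13,10) (17,10) (15,18) (13,71/4)]

1. After x ≥ 13: [(13,12/7) (18,6) (15,18) (13,71/4)]
2. After x ≤ 20: [(13,12/7) (18,6) (15,18) (13,71/4)]
3. After y ≥ 10: [(13,10) (17,10) (15,18) (13,71/4)]
4. After y ≤ 19: [(13,10) (17,10) (15,18) (13,71/4)]
5. Canonical ring: [(13,10) (17,10) (15,18) (13,71/4)]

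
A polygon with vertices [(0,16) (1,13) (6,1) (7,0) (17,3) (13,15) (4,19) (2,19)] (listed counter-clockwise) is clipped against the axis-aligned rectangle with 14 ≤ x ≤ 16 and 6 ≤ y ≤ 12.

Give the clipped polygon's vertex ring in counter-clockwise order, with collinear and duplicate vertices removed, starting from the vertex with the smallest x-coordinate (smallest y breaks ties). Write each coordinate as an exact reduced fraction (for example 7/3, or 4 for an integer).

1. After x ≥ 14: [(14,21/10) (17,3) (14,12)]
2. After x ≤ 16: [(14,21/10) (16,27/10) (16,6) (14,12)]
3. After y ≥ 6: [(14,6) (16,6) (16,6) (14,12)]
4. After y ≤ 12: [(14,6) (16,6) (16,6) (14,12)]
5. Canonical ring: [(14,6) (16,6) (14,12)]

Clipped polygon: [(14,6) (16,6) (14,12)]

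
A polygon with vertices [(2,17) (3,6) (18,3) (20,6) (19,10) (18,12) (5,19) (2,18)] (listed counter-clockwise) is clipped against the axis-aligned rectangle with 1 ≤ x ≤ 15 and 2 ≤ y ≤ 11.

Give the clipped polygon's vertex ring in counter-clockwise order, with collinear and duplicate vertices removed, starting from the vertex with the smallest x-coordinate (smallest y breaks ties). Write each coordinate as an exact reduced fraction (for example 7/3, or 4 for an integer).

1. After x ≥ 1: [(2,17) (3,6) (18,3) (20,6) (19,10) (18,12) (5,19) (2,18)]
2. After x ≤ 15: [(2,17) (3,6) (15,18/5) (15,177/13) (5,19) (2,18)]
3. After y ≥ 2: [(2,17) (3,6) (15,18/5) (15,177/13) (5,19) (2,18)]
4. After y ≤ 11: [(28/11,11) (3,6) (15,18/5) (15,11)]
5. Canonical ring: [(28/11,11) (3,6) (15,18/5) (15,11)]

Clipped polygon: [(28/11,11) (3,6) (15,18/5) (15,11)]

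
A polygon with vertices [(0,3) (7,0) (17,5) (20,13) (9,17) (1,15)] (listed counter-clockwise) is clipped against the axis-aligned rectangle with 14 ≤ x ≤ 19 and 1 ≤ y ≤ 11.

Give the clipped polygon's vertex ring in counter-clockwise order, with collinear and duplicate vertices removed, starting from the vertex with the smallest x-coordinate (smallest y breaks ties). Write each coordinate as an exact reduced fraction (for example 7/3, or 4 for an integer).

Clipped polygon: [(14,7/2) (17,5) (19,31/3) (19,11) (14,11)]

1. After x ≥ 14: [(14,7/2) (17,5) (20,13) (14,167/11)]
2. After x ≤ 19: [(14,7/2) (17,5) (19,31/3) (19,147/11) (14,167/11)]
3. After y ≥ 1: [(14,7/2) (17,5) (19,31/3) (19,147/11) (14,167/11)]
4. After y ≤ 11: [(14,11) (14,7/2) (17,5) (19,31/3) (19,11)]
5. Canonical ring: [(14,7/2) (17,5) (19,31/3) (19,11) (14,11)]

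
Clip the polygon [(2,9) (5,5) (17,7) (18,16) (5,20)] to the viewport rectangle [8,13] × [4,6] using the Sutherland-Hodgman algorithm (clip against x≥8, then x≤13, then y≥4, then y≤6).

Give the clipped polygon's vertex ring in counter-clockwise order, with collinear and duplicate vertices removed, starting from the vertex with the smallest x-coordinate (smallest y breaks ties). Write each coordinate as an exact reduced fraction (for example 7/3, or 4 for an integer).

Clipped polygon: [(8,11/2) (11,6) (8,6)]

1. After x ≥ 8: [(8,11/2) (17,7) (18,16) (8,248/13)]
2. After x ≤ 13: [(8,11/2) (13,19/3) (13,228/13) (8,248/13)]
3. After y ≥ 4: [(8,11/2) (13,19/3) (13,228/13) (8,248/13)]
4. After y ≤ 6: [(8,6) (8,11/2) (11,6)]
5. Canonical ring: [(8,11/2) (11,6) (8,6)]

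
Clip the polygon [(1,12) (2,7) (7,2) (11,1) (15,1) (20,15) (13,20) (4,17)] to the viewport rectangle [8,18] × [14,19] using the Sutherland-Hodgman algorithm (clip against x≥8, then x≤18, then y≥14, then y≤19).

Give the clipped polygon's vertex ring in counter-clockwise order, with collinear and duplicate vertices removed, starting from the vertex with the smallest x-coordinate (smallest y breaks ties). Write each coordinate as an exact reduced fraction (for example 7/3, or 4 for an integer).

1. After x ≥ 8: [(8,7/4) (11,1) (15,1) (20,15) (13,20) (8,55/3)]
2. After x ≤ 18: [(8,7/4) (11,1) (15,1) (18,47/5) (18,115/7) (13,20) (8,55/3)]
3. After y ≥ 14: [(8,14) (18,14) (18,115/7) (13,20) (8,55/3)]
4. After y ≤ 19: [(8,14) (18,14) (18,115/7) (72/5,19) (10,19) (8,55/3)]
5. Canonical ring: [(8,14) (18,14) (18,115/7) (72/5,19) (10,19) (8,55/3)]

Clipped polygon: [(8,14) (18,14) (18,115/7) (72/5,19) (10,19) (8,55/3)]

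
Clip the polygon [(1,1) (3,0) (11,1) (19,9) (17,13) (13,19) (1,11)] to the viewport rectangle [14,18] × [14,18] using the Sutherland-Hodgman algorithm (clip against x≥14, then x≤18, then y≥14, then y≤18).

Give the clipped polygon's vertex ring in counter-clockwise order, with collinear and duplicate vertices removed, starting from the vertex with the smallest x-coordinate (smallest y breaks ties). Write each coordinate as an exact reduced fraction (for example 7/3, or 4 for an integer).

1. After x ≥ 14: [(14,4) (19,9) (17,13) (14,35/2)]
2. After x ≤ 18: [(14,4) (18,8) (18,11) (17,13) (14,35/2)]
3. After y ≥ 14: [(14,14) (49/3,14) (14,35/2)]
4. After y ≤ 18: [(14,14) (49/3,14) (14,35/2)]
5. Canonical ring: [(14,14) (49/3,14) (14,35/2)]

Clipped polygon: [(14,14) (49/3,14) (14,35/2)]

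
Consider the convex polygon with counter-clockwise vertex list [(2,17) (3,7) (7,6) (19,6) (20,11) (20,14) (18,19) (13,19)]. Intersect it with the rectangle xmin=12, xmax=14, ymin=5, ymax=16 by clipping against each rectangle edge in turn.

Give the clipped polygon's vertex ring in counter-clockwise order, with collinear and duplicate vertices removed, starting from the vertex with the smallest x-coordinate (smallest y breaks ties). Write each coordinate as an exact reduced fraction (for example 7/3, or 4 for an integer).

Clipped polygon: [(12,6) (14,6) (14,16) (12,16)]

1. After x ≥ 12: [(12,207/11) (12,6) (19,6) (20,11) (20,14) (18,19) (13,19)]
2. After x ≤ 14: [(12,207/11) (12,6) (14,6) (14,19) (13,19)]
3. After y ≥ 5: [(12,207/11) (12,6) (14,6) (14,19) (13,19)]
4. After y ≤ 16: [(12,16) (12,6) (14,6) (14,16)]
5. Canonical ring: [(12,6) (14,6) (14,16) (12,16)]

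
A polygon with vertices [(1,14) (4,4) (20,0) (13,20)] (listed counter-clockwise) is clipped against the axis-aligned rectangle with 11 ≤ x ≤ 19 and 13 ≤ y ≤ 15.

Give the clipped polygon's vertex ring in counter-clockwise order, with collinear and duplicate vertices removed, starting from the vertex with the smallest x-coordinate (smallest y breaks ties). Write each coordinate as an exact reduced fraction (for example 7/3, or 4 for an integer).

Clipped polygon: [(11,13) (309/20,13) (59/4,15) (11,15)]

1. After x ≥ 11: [(11,19) (11,9/4) (20,0) (13,20)]
2. After x ≤ 19: [(11,19) (11,9/4) (19,1/4) (19,20/7) (13,20)]
3. After y ≥ 13: [(11,19) (11,13) (309/20,13) (13,20)]
4. After y ≤ 15: [(11,15) (11,13) (309/20,13) (59/4,15)]
5. Canonical ring: [(11,13) (309/20,13) (59/4,15) (11,15)]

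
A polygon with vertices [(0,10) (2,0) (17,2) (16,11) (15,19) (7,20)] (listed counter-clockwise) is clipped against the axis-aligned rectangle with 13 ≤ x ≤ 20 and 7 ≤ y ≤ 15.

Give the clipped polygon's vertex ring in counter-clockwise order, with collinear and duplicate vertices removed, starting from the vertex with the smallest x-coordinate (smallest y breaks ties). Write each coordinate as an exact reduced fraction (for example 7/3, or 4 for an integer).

Clipped polygon: [(13,7) (148/9,7) (16,11) (31/2,15) (13,15)]

1. After x ≥ 13: [(13,22/15) (17,2) (16,11) (15,19) (13,77/4)]
2. After x ≤ 20: [(13,22/15) (17,2) (16,11) (15,19) (13,77/4)]
3. After y ≥ 7: [(13,7) (148/9,7) (16,11) (15,19) (13,77/4)]
4. After y ≤ 15: [(13,15) (13,7) (148/9,7) (16,11) (31/2,15)]
5. Canonical ring: [(13,7) (148/9,7) (16,11) (31/2,15) (13,15)]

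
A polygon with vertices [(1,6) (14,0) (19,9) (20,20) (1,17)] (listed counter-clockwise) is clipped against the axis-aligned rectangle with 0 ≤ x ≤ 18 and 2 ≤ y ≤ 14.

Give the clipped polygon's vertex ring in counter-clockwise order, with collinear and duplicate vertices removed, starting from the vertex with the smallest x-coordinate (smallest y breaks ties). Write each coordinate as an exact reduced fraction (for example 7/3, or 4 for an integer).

1. After x ≥ 0: [(1,6) (14,0) (19,9) (20,20) (1,17)]
2. After x ≤ 18: [(1,6) (14,0) (18,36/5) (18,374/19) (1,17)]
3. After y ≥ 2: [(1,6) (29/3,2) (136/9,2) (18,36/5) (18,374/19) (1,17)]
4. After y ≤ 14: [(1,14) (1,6) (29/3,2) (136/9,2) (18,36/5) (18,14)]
5. Canonical ring: [(1,6) (29/3,2) (136/9,2) (18,36/5) (18,14) (1,14)]

Clipped polygon: [(1,6) (29/3,2) (136/9,2) (18,36/5) (18,14) (1,14)]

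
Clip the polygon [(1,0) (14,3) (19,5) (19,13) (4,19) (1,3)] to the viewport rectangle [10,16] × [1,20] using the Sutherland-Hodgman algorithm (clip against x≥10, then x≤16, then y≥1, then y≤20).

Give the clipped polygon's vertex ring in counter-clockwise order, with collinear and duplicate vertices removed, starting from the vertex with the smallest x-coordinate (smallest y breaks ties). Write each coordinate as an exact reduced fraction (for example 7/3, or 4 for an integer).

1. After x ≥ 10: [(10,27/13) (14,3) (19,5) (19,13) (10,83/5)]
2. After x ≤ 16: [(10,27/13) (14,3) (16,19/5) (16,71/5) (10,83/5)]
3. After y ≥ 1: [(10,27/13) (14,3) (16,19/5) (16,71/5) (10,83/5)]
4. After y ≤ 20: [(10,27/13) (14,3) (16,19/5) (16,71/5) (10,83/5)]
5. Canonical ring: [(10,27/13) (14,3) (16,19/5) (16,71/5) (10,83/5)]

Clipped polygon: [(10,27/13) (14,3) (16,19/5) (16,71/5) (10,83/5)]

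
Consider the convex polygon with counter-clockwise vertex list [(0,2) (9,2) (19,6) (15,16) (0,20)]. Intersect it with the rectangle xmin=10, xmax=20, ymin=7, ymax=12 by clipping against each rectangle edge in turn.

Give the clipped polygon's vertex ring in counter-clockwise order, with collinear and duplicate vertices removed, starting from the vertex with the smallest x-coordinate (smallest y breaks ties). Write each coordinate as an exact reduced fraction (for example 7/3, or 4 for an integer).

Clipped polygon: [(10,7) (93/5,7) (83/5,12) (10,12)]

1. After x ≥ 10: [(10,12/5) (19,6) (15,16) (10,52/3)]
2. After x ≤ 20: [(10,12/5) (19,6) (15,16) (10,52/3)]
3. After y ≥ 7: [(10,7) (93/5,7) (15,16) (10,52/3)]
4. After y ≤ 12: [(10,12) (10,7) (93/5,7) (83/5,12)]
5. Canonical ring: [(10,7) (93/5,7) (83/5,12) (10,12)]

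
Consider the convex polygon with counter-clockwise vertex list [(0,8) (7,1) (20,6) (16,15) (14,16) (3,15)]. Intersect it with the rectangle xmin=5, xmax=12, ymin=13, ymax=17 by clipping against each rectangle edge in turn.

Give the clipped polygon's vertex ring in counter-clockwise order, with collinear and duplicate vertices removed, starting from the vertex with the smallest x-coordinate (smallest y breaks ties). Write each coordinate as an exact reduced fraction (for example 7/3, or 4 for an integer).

1. After x ≥ 5: [(5,3) (7,1) (20,6) (16,15) (14,16) (5,167/11)]
2. After x ≤ 12: [(5,3) (7,1) (12,38/13) (12,174/11) (5,167/11)]
3. After y ≥ 13: [(5,13) (12,13) (12,174/11) (5,167/11)]
4. After y ≤ 17: [(5,13) (12,13) (12,174/11) (5,167/11)]
5. Canonical ring: [(5,13) (12,13) (12,174/11) (5,167/11)]

Clipped polygon: [(5,13) (12,13) (12,174/11) (5,167/11)]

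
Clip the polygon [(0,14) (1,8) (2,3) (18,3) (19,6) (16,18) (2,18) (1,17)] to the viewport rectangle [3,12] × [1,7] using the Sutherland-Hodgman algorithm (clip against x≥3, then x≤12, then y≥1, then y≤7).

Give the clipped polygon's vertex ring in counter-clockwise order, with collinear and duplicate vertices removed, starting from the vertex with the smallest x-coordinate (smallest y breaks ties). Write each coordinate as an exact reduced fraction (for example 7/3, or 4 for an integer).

1. After x ≥ 3: [(3,3) (18,3) (19,6) (16,18) (3,18)]
2. After x ≤ 12: [(3,3) (12,3) (12,18) (3,18)]
3. After y ≥ 1: [(3,3) (12,3) (12,18) (3,18)]
4. After y ≤ 7: [(3,7) (3,3) (12,3) (12,7)]
5. Canonical ring: [(3,3) (12,3) (12,7) (3,7)]

Clipped polygon: [(3,3) (12,3) (12,7) (3,7)]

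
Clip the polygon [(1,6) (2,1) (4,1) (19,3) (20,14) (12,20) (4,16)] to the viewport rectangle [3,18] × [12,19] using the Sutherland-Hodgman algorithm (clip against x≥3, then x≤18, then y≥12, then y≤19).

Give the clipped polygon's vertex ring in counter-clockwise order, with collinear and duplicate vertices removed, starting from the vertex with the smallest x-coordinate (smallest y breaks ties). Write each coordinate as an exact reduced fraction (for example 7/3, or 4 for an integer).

1. After x ≥ 3: [(3,38/3) (3,1) (4,1) (19,3) (20,14) (12,20) (4,16)]
2. After x ≤ 18: [(3,38/3) (3,1) (4,1) (18,43/15) (18,31/2) (12,20) (4,16)]
3. After y ≥ 12: [(3,38/3) (3,12) (18,12) (18,31/2) (12,20) (4,16)]
4. After y ≤ 19: [(3,38/3) (3,12) (18,12) (18,31/2) (40/3,19) (10,19) (4,16)]
5. Canonical ring: [(3,12) (18,12) (18,31/2) (40/3,19) (10,19) (4,16) (3,38/3)]

Clipped polygon: [(3,12) (18,12) (18,31/2) (40/3,19) (10,19) (4,16) (3,38/3)]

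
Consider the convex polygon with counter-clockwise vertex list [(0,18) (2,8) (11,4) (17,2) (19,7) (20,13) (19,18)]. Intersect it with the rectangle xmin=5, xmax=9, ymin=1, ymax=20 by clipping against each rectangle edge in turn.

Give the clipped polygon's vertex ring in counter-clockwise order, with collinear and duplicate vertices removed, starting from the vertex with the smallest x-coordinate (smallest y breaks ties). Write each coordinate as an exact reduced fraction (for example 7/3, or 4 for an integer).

Clipped polygon: [(5,20/3) (9,44/9) (9,18) (5,18)]

1. After x ≥ 5: [(5,18) (5,20/3) (11,4) (17,2) (19,7) (20,13) (19,18)]
2. After x ≤ 9: [(9,18) (5,18) (5,20/3) (9,44/9)]
3. After y ≥ 1: [(9,18) (5,18) (5,20/3) (9,44/9)]
4. After y ≤ 20: [(9,18) (5,18) (5,20/3) (9,44/9)]
5. Canonical ring: [(5,20/3) (9,44/9) (9,18) (5,18)]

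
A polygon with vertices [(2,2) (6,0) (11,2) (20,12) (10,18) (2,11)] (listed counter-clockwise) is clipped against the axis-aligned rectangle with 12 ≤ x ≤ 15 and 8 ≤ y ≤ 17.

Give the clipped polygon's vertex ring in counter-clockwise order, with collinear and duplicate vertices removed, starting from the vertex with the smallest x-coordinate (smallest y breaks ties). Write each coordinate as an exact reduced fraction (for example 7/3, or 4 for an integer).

1. After x ≥ 12: [(12,28/9) (20,12) (12,84/5)]
2. After x ≤ 15: [(12,28/9) (15,58/9) (15,15) (12,84/5)]
3. After y ≥ 8: [(12,8) (15,8) (15,15) (12,84/5)]
4. After y ≤ 17: [(12,8) (15,8) (15,15) (12,84/5)]
5. Canonical ring: [(12,8) (15,8) (15,15) (12,84/5)]

Clipped polygon: [(12,8) (15,8) (15,15) (12,84/5)]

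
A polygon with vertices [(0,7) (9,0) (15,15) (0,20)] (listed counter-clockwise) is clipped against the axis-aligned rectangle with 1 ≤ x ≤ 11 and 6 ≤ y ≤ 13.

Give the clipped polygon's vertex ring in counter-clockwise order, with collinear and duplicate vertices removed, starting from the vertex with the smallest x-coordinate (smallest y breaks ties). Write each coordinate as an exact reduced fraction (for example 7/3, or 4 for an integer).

1. After x ≥ 1: [(1,56/9) (9,0) (15,15) (1,59/3)]
2. After x ≤ 11: [(1,56/9) (9,0) (11,5) (11,49/3) (1,59/3)]
3. After y ≥ 6: [(1,56/9) (9/7,6) (11,6) (11,49/3) (1,59/3)]
4. After y ≤ 13: [(1,13) (1,56/9) (9/7,6) (11,6) (11,13)]
5. Canonical ring: [(1,56/9) (9/7,6) (11,6) (11,13) (1,13)]

Clipped polygon: [(1,56/9) (9/7,6) (11,6) (11,13) (1,13)]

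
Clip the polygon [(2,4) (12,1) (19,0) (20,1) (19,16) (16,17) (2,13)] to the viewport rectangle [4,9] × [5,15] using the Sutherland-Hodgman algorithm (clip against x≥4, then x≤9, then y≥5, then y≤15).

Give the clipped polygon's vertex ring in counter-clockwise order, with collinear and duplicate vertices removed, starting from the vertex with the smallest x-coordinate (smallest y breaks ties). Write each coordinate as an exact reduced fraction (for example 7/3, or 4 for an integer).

1. After x ≥ 4: [(4,17/5) (12,1) (19,0) (20,1) (19,16) (16,17) (4,95/7)]
2. After x ≤ 9: [(4,17/5) (9,19/10) (9,15) (4,95/7)]
3. After y ≥ 5: [(4,5) (9,5) (9,15) (4,95/7)]
4. After y ≤ 15: [(4,5) (9,5) (9,15) (4,95/7)]
5. Canonical ring: [(4,5) (9,5) (9,15) (4,95/7)]

Clipped polygon: [(4,5) (9,5) (9,15) (4,95/7)]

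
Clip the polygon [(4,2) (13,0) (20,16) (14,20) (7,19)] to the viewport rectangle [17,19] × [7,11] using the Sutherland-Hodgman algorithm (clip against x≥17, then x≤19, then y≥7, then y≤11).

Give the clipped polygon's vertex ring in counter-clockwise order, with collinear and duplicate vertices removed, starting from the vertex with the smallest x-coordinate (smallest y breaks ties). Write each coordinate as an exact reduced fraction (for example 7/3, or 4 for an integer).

1. After x ≥ 17: [(17,64/7) (20,16) (17,18)]
2. After x ≤ 19: [(17,64/7) (19,96/7) (19,50/3) (17,18)]
3. After y ≥ 7: [(17,64/7) (19,96/7) (19,50/3) (17,18)]
4. After y ≤ 11: [(17,11) (17,64/7) (285/16,11)]
5. Canonical ring: [(17,64/7) (285/16,11) (17,11)]

Clipped polygon: [(17,64/7) (285/16,11) (17,11)]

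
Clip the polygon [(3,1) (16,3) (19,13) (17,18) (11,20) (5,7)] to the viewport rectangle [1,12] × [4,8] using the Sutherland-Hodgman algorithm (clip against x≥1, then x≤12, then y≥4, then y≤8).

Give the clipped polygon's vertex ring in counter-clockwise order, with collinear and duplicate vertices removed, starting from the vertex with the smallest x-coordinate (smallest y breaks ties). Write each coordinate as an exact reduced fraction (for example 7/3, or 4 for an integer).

1. After x ≥ 1: [(3,1) (16,3) (19,13) (17,18) (11,20) (5,7)]
2. After x ≤ 12: [(3,1) (12,31/13) (12,59/3) (11,20) (5,7)]
3. After y ≥ 4: [(4,4) (12,4) (12,59/3) (11,20) (5,7)]
4. After y ≤ 8: [(4,4) (12,4) (12,8) (71/13,8) (5,7)]
5. Canonical ring: [(4,4) (12,4) (12,8) (71/13,8) (5,7)]

Clipped polygon: [(4,4) (12,4) (12,8) (71/13,8) (5,7)]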